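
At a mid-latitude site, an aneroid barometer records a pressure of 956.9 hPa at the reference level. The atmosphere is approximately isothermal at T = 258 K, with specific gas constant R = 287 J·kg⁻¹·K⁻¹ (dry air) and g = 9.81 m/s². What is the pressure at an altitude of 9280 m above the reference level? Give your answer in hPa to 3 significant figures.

Scale height: H = RT/g = 287 × 258 / 9.81 = 7548.0 m.
Barometric formula: P = P₀ exp(−z/H).
z/H = 9280.0/7548.0 = 1.2295; exp(−1.2295) = 0.29244.
P = 956.9 × 0.29244 = 279.84 hPa.

P ≈ 280 hPa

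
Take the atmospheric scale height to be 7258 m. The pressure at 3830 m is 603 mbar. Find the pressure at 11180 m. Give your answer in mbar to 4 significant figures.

Between two levels, P₂ = P₁ exp(−Δz/H) with Δz = z₂ − z₁.
Δz = 11180 − 3830.0 = 7350.0 m; Δz/H = 7350.0/7258.0 = 1.0127.
P₂ = 603 × exp(−1.0127) = 603 × 0.36324 = 219.03 mbar.

P ≈ 219.0 mbar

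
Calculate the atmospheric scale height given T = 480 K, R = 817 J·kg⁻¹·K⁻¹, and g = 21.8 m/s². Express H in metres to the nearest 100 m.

The scale height of an isothermal atmosphere is H = RT/g.
H = 817 × 480 / 21.8 = 392160/21.8 = 17989 m.

H ≈ 18000 m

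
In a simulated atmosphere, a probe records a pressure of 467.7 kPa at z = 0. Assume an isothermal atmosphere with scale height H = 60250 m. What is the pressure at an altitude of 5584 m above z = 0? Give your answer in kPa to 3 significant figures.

Barometric formula: P = P₀ exp(−z/H).
z/H = 5584.0/60250 = 0.092680; exp(−0.092680) = 0.91149.
P = 467.7 × 0.91149 = 426.30 kPa.

P ≈ 426 kPa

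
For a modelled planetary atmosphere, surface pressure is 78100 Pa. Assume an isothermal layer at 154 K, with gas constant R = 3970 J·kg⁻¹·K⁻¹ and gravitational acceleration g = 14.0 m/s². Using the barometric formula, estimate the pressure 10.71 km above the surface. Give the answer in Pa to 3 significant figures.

P ≈ 61100 Pa

Scale height: H = RT/g = 3970 × 154 / 14.0 = 43670 m.
Barometric formula: P = P₀ exp(−z/H).
z/H = 10710/43670 = 0.24525; exp(−0.24525) = 0.78251.
P = 78100 × 0.78251 = 61114 Pa.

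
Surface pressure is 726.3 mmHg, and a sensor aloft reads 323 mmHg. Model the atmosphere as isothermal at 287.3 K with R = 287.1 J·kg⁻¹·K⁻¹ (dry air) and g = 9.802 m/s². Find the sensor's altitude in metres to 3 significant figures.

z ≈ 6820 m

Scale height: H = RT/g = 287.1 × 287.3 / 9.802 = 8415.0 m.
Invert the barometric formula: z = H ln(P₀/P).
P₀/P = 726.3/323 = 2.2486; ln(2.2486) = 0.81031.
z = 8415.0 × 0.81031 = 6818.8 m.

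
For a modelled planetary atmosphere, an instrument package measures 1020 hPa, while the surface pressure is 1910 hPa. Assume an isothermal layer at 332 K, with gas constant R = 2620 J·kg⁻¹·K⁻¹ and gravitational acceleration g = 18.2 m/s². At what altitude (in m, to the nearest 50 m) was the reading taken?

z ≈ 30000 m

Scale height: H = RT/g = 2620 × 332 / 18.2 = 47793 m.
Invert the barometric formula: z = H ln(P₀/P).
P₀/P = 1910/1020 = 1.8725; ln(1.8725) = 0.62727.
z = 47793 × 0.62727 = 29979 m.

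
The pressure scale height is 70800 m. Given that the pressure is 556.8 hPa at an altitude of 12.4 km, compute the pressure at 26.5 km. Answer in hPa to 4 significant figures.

P ≈ 456.3 hPa

Between two levels, P₂ = P₁ exp(−Δz/H) with Δz = z₂ − z₁.
Δz = 26500 − 12400 = 14100 m; Δz/H = 14100/70800 = 0.19915.
P₂ = 556.8 × exp(−0.19915) = 556.8 × 0.81943 = 456.26 hPa.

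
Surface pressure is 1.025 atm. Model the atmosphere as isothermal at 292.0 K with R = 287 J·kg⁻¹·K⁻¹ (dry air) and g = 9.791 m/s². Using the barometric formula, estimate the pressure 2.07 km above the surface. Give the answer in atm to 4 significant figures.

Scale height: H = RT/g = 287 × 292.0 / 9.791 = 8559.3 m.
Barometric formula: P = P₀ exp(−z/H).
z/H = 2070.0/8559.3 = 0.24184; exp(−0.24184) = 0.78518.
P = 1.025 × 0.78518 = 0.80481 atm.

P ≈ 0.8048 atm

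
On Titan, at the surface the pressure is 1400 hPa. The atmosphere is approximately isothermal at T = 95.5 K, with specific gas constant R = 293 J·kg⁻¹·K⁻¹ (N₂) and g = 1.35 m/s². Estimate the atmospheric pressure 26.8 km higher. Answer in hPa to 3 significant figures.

P ≈ 384 hPa

Scale height: H = RT/g = 293 × 95.5 / 1.35 = 20727 m.
Barometric formula: P = P₀ exp(−z/H).
z/H = 26800/20727 = 1.2930; exp(−1.2930) = 0.27445.
P = 1400 × 0.27445 = 384.23 hPa.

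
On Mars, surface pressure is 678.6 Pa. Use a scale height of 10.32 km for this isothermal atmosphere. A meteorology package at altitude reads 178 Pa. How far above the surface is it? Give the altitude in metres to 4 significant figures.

Invert the barometric formula: z = H ln(P₀/P).
P₀/P = 678.6/178 = 3.8124; ln(3.8124) = 1.3383.
z = 10320 × 1.3383 = 13811 m.

z ≈ 13810 m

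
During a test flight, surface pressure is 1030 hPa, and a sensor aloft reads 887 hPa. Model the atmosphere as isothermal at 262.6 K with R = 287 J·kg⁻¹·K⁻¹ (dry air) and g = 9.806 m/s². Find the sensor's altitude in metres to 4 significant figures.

z ≈ 1149 m

Scale height: H = RT/g = 287 × 262.6 / 9.806 = 7685.7 m.
Invert the barometric formula: z = H ln(P₀/P).
P₀/P = 1030/887 = 1.1612; ln(1.1612) = 0.14945.
z = 7685.7 × 0.14945 = 1148.6 m.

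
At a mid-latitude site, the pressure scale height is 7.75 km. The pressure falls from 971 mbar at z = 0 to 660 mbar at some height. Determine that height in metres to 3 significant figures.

z ≈ 2990 m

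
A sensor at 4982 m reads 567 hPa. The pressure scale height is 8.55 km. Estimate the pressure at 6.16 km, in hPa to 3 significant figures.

Between two levels, P₂ = P₁ exp(−Δz/H) with Δz = z₂ − z₁.
Δz = 6160.0 − 4982.0 = 1178.0 m; Δz/H = 1178.0/8550.0 = 0.13778.
P₂ = 567 × exp(−0.13778) = 567 × 0.87129 = 494.02 hPa.

P ≈ 494 hPa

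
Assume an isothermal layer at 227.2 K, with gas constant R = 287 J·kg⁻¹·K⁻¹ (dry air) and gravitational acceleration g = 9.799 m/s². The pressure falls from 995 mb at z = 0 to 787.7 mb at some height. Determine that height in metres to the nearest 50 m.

z ≈ 1550 m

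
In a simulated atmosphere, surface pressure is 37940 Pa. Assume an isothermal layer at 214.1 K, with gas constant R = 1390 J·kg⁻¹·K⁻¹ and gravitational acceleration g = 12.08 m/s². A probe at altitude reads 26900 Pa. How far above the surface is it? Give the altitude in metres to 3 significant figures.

Scale height: H = RT/g = 1390 × 214.1 / 12.08 = 24636 m.
Invert the barometric formula: z = H ln(P₀/P).
P₀/P = 37940/26900 = 1.4104; ln(1.4104) = 0.34387.
z = 24636 × 0.34387 = 8471.6 m.

z ≈ 8470 m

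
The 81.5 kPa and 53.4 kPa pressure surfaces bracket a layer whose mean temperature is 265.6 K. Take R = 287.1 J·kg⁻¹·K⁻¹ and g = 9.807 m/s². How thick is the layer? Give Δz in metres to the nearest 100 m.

Δz ≈ 3300 m

Hypsometric equation: Δz = (R T̄/g) ln(P₁/P₂).
R T̄/g = 287.1 × 265.6 / 9.807 = 7775.4 m.
ln(81.5/53.4) = ln(1.5262) = 0.42278.
Δz = 7775.4 × 0.42278 = 3287.3 m.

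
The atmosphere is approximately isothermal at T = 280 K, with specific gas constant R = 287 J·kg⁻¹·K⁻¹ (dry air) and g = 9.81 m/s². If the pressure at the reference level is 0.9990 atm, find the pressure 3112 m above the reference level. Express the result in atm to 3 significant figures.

P ≈ 0.683 atm

Scale height: H = RT/g = 287 × 280 / 9.81 = 8191.6 m.
Barometric formula: P = P₀ exp(−z/H).
z/H = 3112.0/8191.6 = 0.37990; exp(−0.37990) = 0.68393.
P = 0.9990 × 0.68393 = 0.68325 atm.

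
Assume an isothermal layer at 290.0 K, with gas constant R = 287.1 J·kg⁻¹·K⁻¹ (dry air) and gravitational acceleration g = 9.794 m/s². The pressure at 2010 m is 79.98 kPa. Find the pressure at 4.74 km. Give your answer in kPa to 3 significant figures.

Scale height: H = RT/g = 287.1 × 290.0 / 9.794 = 8501.0 m.
Between two levels, P₂ = P₁ exp(−Δz/H) with Δz = z₂ − z₁.
Δz = 4740.0 − 2010.0 = 2730.0 m; Δz/H = 2730.0/8501.0 = 0.32114.
P₂ = 79.98 × exp(−0.32114) = 79.98 × 0.72532 = 58.011 kPa.

P ≈ 58.0 kPa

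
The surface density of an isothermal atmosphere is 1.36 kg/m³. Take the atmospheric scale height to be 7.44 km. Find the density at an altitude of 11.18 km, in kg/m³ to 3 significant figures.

ρ ≈ 0.303 kg/m³

In an isothermal atmosphere, density decays like pressure: ρ = ρ₀ exp(−z/H).
z/H = 11180/7440.0 = 1.5027; exp(−1.5027) = 0.22253.
ρ = 1.36 × 0.22253 = 0.30264 kg/m³.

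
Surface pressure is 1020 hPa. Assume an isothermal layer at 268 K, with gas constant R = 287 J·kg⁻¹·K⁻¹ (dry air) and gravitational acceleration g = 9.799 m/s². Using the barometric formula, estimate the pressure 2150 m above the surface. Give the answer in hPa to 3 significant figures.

Scale height: H = RT/g = 287 × 268 / 9.799 = 7849.4 m.
Barometric formula: P = P₀ exp(−z/H).
z/H = 2150.0/7849.4 = 0.27391; exp(−0.27391) = 0.76040.
P = 1020 × 0.76040 = 775.61 hPa.

P ≈ 776 hPa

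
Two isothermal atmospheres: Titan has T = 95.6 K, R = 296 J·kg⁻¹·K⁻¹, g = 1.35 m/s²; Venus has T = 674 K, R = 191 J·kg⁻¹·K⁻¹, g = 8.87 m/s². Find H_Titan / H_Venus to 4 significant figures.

H_Titan/H_Venus ≈ 1.444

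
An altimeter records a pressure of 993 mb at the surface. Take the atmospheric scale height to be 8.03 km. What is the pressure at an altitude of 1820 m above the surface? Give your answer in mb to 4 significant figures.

P ≈ 791.6 mb

Barometric formula: P = P₀ exp(−z/H).
z/H = 1820.0/8030.0 = 0.22665; exp(−0.22665) = 0.79720.
P = 993 × 0.79720 = 791.62 mb.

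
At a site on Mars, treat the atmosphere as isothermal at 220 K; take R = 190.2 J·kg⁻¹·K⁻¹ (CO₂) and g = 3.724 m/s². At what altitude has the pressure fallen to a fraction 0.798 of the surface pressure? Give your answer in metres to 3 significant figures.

Scale height: H = RT/g = 190.2 × 220 / 3.724 = 11236 m.
Set P/P₀ = exp(−z/H) = 0.798, so z = −H ln(0.798).
−ln(0.798) = 0.22565; z = 11236 × 0.22565 = 2535.4 m.

z ≈ 2540 m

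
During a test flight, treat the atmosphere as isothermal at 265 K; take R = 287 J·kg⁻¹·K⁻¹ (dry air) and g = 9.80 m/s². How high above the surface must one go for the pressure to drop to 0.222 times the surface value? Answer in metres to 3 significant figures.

Scale height: H = RT/g = 287 × 265 / 9.80 = 7760.7 m.
Set P/P₀ = exp(−z/H) = 0.222, so z = −H ln(0.222).
−ln(0.222) = 1.5051; z = 7760.7 × 1.5051 = 11681 m.

z ≈ 11700 m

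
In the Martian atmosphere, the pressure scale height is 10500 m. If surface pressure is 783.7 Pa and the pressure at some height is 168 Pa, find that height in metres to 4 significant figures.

Invert the barometric formula: z = H ln(P₀/P).
P₀/P = 783.7/168 = 4.6649; ln(4.6649) = 1.5401.
z = 10500 × 1.5401 = 16171 m.

z ≈ 16170 m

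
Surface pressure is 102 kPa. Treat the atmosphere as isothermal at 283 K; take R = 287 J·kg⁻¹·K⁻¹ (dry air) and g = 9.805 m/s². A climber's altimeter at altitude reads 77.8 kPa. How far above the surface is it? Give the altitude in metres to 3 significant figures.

Scale height: H = RT/g = 287 × 283 / 9.805 = 8283.6 m.
Invert the barometric formula: z = H ln(P₀/P).
P₀/P = 102/77.8 = 1.3111; ln(1.3111) = 0.27087.
z = 8283.6 × 0.27087 = 2243.8 m.

z ≈ 2240 m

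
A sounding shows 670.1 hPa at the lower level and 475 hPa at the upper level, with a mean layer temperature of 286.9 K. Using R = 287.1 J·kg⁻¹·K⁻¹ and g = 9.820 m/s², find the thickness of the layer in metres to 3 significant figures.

Hypsometric equation: Δz = (R T̄/g) ln(P₁/P₂).
R T̄/g = 287.1 × 286.9 / 9.820 = 8387.9 m.
ln(670.1/475) = ln(1.4107) = 0.34409.
Δz = 8387.9 × 0.34409 = 2886.2 m.

Δz ≈ 2890 m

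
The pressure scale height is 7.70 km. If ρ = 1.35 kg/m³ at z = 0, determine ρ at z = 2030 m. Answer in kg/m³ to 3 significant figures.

ρ ≈ 1.04 kg/m³

In an isothermal atmosphere, density decays like pressure: ρ = ρ₀ exp(−z/H).
z/H = 2030.0/7700.0 = 0.26364; exp(−0.26364) = 0.76825.
ρ = 1.35 × 0.76825 = 1.0371 kg/m³.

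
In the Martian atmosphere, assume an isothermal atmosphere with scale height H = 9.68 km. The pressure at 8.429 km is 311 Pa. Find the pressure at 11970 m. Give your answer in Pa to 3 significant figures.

Between two levels, P₂ = P₁ exp(−Δz/H) with Δz = z₂ − z₁.
Δz = 11970 − 8429.0 = 3541.0 m; Δz/H = 3541.0/9680.0 = 0.36581.
P₂ = 311 × exp(−0.36581) = 311 × 0.69363 = 215.72 Pa.

P ≈ 216 Pa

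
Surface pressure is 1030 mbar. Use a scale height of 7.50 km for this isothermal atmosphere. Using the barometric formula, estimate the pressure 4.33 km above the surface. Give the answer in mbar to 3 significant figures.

P ≈ 578 mbar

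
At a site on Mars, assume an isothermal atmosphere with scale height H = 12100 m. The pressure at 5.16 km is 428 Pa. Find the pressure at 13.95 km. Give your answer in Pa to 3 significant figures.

Between two levels, P₂ = P₁ exp(−Δz/H) with Δz = z₂ − z₁.
Δz = 13950 − 5160.0 = 8790.0 m; Δz/H = 8790.0/12100 = 0.72645.
P₂ = 428 × exp(−0.72645) = 428 × 0.48362 = 206.99 Pa.

P ≈ 207 Pa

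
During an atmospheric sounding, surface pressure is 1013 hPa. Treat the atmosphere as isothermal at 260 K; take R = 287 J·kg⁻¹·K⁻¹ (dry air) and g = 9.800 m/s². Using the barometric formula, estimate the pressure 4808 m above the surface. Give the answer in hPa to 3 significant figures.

P ≈ 539 hPa

Scale height: H = RT/g = 287 × 260 / 9.800 = 7614.3 m.
Barometric formula: P = P₀ exp(−z/H).
z/H = 4808.0/7614.3 = 0.63144; exp(−0.63144) = 0.53183.
P = 1013 × 0.53183 = 538.74 hPa.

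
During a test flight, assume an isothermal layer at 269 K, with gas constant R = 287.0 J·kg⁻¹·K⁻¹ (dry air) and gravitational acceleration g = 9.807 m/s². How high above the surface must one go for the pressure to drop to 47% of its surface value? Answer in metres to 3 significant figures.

z ≈ 5940 m

Scale height: H = RT/g = 287.0 × 269 / 9.807 = 7872.2 m.
Set P/P₀ = exp(−z/H) = 0.47, so z = −H ln(0.47).
−ln(0.47) = 0.75502; z = 7872.2 × 0.75502 = 5943.7 m.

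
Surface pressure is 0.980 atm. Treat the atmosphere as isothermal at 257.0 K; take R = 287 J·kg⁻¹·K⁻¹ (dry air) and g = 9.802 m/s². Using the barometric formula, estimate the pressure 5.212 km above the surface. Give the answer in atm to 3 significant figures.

Scale height: H = RT/g = 287 × 257.0 / 9.802 = 7524.9 m.
Barometric formula: P = P₀ exp(−z/H).
z/H = 5212.0/7524.9 = 0.69263; exp(−0.69263) = 0.50026.
P = 0.980 × 0.50026 = 0.49025 atm.

P ≈ 0.490 atm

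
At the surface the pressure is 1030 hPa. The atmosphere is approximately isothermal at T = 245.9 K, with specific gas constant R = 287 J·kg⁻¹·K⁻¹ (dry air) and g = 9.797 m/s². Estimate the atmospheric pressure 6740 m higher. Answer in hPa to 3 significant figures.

Scale height: H = RT/g = 287 × 245.9 / 9.797 = 7203.6 m.
Barometric formula: P = P₀ exp(−z/H).
z/H = 6740.0/7203.6 = 0.93564; exp(−0.93564) = 0.39233.
P = 1030 × 0.39233 = 404.10 hPa.

P ≈ 404 hPa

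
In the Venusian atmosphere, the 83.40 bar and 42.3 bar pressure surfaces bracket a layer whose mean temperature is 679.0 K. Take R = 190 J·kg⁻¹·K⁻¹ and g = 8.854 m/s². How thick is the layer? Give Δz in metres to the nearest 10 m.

Δz ≈ 9890 m

Hypsometric equation: Δz = (R T̄/g) ln(P₁/P₂).
R T̄/g = 190 × 679.0 / 8.854 = 14571 m.
ln(83.40/42.3) = ln(1.9716) = 0.67885.
Δz = 14571 × 0.67885 = 9891.5 m.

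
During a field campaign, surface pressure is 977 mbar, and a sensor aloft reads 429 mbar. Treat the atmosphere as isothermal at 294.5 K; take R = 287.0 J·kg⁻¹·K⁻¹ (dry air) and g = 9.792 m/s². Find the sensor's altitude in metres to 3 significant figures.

Scale height: H = RT/g = 287.0 × 294.5 / 9.792 = 8631.7 m.
Invert the barometric formula: z = H ln(P₀/P).
P₀/P = 977/429 = 2.2774; ln(2.2774) = 0.82303.
z = 8631.7 × 0.82303 = 7104.1 m.

z ≈ 7100 m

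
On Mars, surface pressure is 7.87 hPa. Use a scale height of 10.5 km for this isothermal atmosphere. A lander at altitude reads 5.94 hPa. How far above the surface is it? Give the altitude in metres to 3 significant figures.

z ≈ 2950 m

Invert the barometric formula: z = H ln(P₀/P).
P₀/P = 7.87/5.94 = 1.3249; ln(1.3249) = 0.28134.
z = 10500 × 0.28134 = 2954.1 m.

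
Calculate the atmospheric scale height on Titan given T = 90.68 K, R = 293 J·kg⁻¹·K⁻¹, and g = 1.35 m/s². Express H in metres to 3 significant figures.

H ≈ 19700 m

The scale height of an isothermal atmosphere is H = RT/g.
H = 293 × 90.68 / 1.35 = 26569/1.35 = 19681 m.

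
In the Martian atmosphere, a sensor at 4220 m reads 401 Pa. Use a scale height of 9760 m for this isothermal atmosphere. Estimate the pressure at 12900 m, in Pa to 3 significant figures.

Between two levels, P₂ = P₁ exp(−Δz/H) with Δz = z₂ − z₁.
Δz = 12900 − 4220.0 = 8680.0 m; Δz/H = 8680.0/9760.0 = 0.88934.
P₂ = 401 × exp(−0.88934) = 401 × 0.41093 = 164.78 Pa.

P ≈ 165 Pa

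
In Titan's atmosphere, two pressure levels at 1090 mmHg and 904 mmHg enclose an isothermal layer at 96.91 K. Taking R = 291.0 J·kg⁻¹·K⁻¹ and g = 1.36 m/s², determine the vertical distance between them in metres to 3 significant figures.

Hypsometric equation: Δz = (R T̄/g) ln(P₁/P₂).
R T̄/g = 291.0 × 96.91 / 1.36 = 20736 m.
ln(1090/904) = ln(1.2058) = 0.18714.
Δz = 20736 × 0.18714 = 3880.5 m.

Δz ≈ 3880 m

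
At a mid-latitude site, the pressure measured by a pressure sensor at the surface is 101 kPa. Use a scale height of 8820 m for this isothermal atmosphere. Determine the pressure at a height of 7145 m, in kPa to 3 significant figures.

P ≈ 44.9 kPa

Barometric formula: P = P₀ exp(−z/H).
z/H = 7145.0/8820.0 = 0.81009; exp(−0.81009) = 0.44482.
P = 101 × 0.44482 = 44.927 kPa.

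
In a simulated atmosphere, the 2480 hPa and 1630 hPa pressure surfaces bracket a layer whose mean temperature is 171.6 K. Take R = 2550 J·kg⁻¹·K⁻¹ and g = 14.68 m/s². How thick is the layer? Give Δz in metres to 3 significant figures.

Δz ≈ 12500 m

Hypsometric equation: Δz = (R T̄/g) ln(P₁/P₂).
R T̄/g = 2550 × 171.6 / 14.68 = 29808 m.
ln(2480/1630) = ln(1.5215) = 0.41970.
Δz = 29808 × 0.41970 = 12510 m.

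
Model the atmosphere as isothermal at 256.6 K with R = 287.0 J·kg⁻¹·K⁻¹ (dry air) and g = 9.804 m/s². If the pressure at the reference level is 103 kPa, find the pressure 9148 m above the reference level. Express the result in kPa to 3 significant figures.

P ≈ 30.5 kPa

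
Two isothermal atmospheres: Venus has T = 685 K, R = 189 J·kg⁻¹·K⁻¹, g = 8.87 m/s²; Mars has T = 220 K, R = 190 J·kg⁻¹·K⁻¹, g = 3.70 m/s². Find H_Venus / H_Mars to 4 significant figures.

H_Venus/H_Mars ≈ 1.292

H = RT/g for each body.
H_Venus = 189 × 685 / 8.87 = 14596 m.
H_Mars = 190 × 220 / 3.70 = 11297 m.
H_Venus/H_Mars = 14596/11297 = 1.2920.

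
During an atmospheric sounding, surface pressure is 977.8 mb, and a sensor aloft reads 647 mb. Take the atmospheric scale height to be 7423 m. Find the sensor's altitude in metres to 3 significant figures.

z ≈ 3070 m

Invert the barometric formula: z = H ln(P₀/P).
P₀/P = 977.8/647 = 1.5113; ln(1.5113) = 0.41297.
z = 7423.0 × 0.41297 = 3065.5 m.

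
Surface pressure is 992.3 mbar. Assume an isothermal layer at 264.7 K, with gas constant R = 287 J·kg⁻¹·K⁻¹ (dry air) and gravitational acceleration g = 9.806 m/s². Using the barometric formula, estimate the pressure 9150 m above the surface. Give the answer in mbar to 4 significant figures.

Scale height: H = RT/g = 287 × 264.7 / 9.806 = 7747.2 m.
Barometric formula: P = P₀ exp(−z/H).
z/H = 9150.0/7747.2 = 1.1811; exp(−1.1811) = 0.30694.
P = 992.3 × 0.30694 = 304.58 mbar.

P ≈ 304.6 mbar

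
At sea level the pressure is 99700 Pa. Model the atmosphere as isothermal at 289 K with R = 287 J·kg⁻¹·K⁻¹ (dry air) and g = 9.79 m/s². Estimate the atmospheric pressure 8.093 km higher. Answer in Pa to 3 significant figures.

P ≈ 38400 Pa

Scale height: H = RT/g = 287 × 289 / 9.79 = 8472.2 m.
Barometric formula: P = P₀ exp(−z/H).
z/H = 8093.0/8472.2 = 0.95524; exp(−0.95524) = 0.38472.
P = 99700 × 0.38472 = 38357 Pa.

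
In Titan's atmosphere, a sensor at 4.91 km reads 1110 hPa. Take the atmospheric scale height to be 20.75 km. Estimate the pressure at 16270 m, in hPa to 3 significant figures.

P ≈ 642 hPa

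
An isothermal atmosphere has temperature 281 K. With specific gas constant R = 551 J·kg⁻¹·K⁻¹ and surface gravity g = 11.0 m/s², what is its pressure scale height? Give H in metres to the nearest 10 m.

The scale height of an isothermal atmosphere is H = RT/g.
H = 551 × 281 / 11.0 = 154830/11.0 = 14075 m.

H ≈ 14080 m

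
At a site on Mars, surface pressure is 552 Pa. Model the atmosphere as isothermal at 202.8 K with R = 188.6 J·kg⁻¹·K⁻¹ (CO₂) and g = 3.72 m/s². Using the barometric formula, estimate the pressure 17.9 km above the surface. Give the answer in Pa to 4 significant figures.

Scale height: H = RT/g = 188.6 × 202.8 / 3.72 = 10282 m.
Barometric formula: P = P₀ exp(−z/H).
z/H = 17900/10282 = 1.7409; exp(−1.7409) = 0.17536.
P = 552 × 0.17536 = 96.799 Pa.

P ≈ 96.80 Pa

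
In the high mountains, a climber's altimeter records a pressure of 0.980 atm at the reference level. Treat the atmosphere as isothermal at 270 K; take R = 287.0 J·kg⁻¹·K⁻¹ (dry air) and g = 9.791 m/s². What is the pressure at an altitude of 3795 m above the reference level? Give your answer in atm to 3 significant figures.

Scale height: H = RT/g = 287.0 × 270 / 9.791 = 7914.4 m.
Barometric formula: P = P₀ exp(−z/H).
z/H = 3795.0/7914.4 = 0.47951; exp(−0.47951) = 0.61909.
P = 0.980 × 0.61909 = 0.60671 atm.

P ≈ 0.607 atm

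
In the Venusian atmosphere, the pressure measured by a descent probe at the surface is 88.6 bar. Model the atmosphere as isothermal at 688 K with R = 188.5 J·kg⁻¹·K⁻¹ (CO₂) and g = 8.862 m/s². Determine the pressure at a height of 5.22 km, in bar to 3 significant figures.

Scale height: H = RT/g = 188.5 × 688 / 8.862 = 14634 m.
Barometric formula: P = P₀ exp(−z/H).
z/H = 5220.0/14634 = 0.35670; exp(−0.35670) = 0.69998.
P = 88.6 × 0.69998 = 62.018 bar.

P ≈ 62.0 bar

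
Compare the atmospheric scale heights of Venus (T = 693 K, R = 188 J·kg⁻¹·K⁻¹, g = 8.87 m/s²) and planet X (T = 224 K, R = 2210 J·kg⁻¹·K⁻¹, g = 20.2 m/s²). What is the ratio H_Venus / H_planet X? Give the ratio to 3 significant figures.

H = RT/g for each body.
H_Venus = 188 × 693 / 8.87 = 14688 m.
H_planet X = 2210 × 224 / 20.2 = 24507 m.
H_Venus/H_planet X = 14688/24507 = 0.59934.

H_Venus/H_planet X ≈ 0.599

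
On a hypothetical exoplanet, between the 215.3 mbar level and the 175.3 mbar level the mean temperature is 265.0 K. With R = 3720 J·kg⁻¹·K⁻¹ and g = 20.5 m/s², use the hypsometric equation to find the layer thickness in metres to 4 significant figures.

Hypsometric equation: Δz = (R T̄/g) ln(P₁/P₂).
R T̄/g = 3720 × 265.0 / 20.5 = 48088 m.
ln(215.3/175.3) = ln(1.2282) = 0.20555.
Δz = 48088 × 0.20555 = 9884.5 m.

Δz ≈ 9884 m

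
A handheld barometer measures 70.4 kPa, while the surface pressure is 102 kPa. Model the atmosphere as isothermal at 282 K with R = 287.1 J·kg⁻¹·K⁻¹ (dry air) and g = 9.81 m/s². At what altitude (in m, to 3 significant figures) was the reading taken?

Scale height: H = RT/g = 287.1 × 282 / 9.81 = 8253.0 m.
Invert the barometric formula: z = H ln(P₀/P).
P₀/P = 102/70.4 = 1.4489; ln(1.4489) = 0.37080.
z = 8253.0 × 0.37080 = 3060.2 m.

z ≈ 3060 m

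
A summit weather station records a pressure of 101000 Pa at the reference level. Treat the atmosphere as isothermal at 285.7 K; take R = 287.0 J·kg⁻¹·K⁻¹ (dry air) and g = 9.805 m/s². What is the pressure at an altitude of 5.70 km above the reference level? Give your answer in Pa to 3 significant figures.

Scale height: H = RT/g = 287.0 × 285.7 / 9.805 = 8362.7 m.
Barometric formula: P = P₀ exp(−z/H).
z/H = 5700.0/8362.7 = 0.68160; exp(−0.68160) = 0.50581.
P = 101000 × 0.50581 = 51087 Pa.

P ≈ 51100 Pa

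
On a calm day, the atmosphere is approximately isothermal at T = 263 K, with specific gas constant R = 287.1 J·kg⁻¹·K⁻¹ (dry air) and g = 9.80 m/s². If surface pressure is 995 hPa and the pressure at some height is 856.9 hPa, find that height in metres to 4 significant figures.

Scale height: H = RT/g = 287.1 × 263 / 9.80 = 7704.8 m.
Invert the barometric formula: z = H ln(P₀/P).
P₀/P = 995/856.9 = 1.1612; ln(1.1612) = 0.14945.
z = 7704.8 × 0.14945 = 1151.5 m.

z ≈ 1151 m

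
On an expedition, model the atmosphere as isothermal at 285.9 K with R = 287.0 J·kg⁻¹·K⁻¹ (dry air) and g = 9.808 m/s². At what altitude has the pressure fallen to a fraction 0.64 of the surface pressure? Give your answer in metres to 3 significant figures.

z ≈ 3730 m

Scale height: H = RT/g = 287.0 × 285.9 / 9.808 = 8366.0 m.
Set P/P₀ = exp(−z/H) = 0.64, so z = −H ln(0.64).
−ln(0.64) = 0.44629; z = 8366.0 × 0.44629 = 3733.7 m.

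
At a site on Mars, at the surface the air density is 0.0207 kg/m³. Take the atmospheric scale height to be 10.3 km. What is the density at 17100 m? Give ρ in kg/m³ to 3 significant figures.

In an isothermal atmosphere, density decays like pressure: ρ = ρ₀ exp(−z/H).
z/H = 17100/10300 = 1.6602; exp(−1.6602) = 0.19010.
ρ = 0.0207 × 0.19010 = 0.0039351 kg/m³.

ρ ≈ 0.00394 kg/m³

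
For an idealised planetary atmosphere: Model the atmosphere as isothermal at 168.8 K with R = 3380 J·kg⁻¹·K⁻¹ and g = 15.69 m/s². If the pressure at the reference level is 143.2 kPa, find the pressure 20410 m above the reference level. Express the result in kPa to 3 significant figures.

Scale height: H = RT/g = 3380 × 168.8 / 15.69 = 36364 m.
Barometric formula: P = P₀ exp(−z/H).
z/H = 20410/36364 = 0.56127; exp(−0.56127) = 0.57048.
P = 143.2 × 0.57048 = 81.693 kPa.

P ≈ 81.7 kPa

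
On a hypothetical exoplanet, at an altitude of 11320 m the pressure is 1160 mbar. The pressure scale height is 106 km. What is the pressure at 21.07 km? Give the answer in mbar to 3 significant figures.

Between two levels, P₂ = P₁ exp(−Δz/H) with Δz = z₂ − z₁.
Δz = 21070 − 11320 = 9750.0 m; Δz/H = 9750.0/106000 = 0.091981.
P₂ = 1160 × exp(−0.091981) = 1160 × 0.91212 = 1058.1 mbar.

P ≈ 1060 mbar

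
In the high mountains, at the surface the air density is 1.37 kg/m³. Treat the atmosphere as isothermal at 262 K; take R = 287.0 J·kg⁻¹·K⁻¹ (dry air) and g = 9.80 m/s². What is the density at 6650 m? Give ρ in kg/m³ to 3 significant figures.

ρ ≈ 0.576 kg/m³

Scale height: H = RT/g = 287.0 × 262 / 9.80 = 7672.9 m.
In an isothermal atmosphere, density decays like pressure: ρ = ρ₀ exp(−z/H).
z/H = 6650.0/7672.9 = 0.86669; exp(−0.86669) = 0.42034.
ρ = 1.37 × 0.42034 = 0.57587 kg/m³.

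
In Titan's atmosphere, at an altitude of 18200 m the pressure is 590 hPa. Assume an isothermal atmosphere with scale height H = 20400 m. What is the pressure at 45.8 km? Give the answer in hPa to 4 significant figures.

Between two levels, P₂ = P₁ exp(−Δz/H) with Δz = z₂ − z₁.
Δz = 45800 − 18200 = 27600 m; Δz/H = 27600/20400 = 1.3529.
P₂ = 590 × exp(−1.3529) = 590 × 0.25849 = 152.51 hPa.

P ≈ 152.5 hPa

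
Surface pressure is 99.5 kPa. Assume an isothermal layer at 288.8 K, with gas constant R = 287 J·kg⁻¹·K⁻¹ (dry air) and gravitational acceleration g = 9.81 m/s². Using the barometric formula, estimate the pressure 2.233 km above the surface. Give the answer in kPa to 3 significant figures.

Scale height: H = RT/g = 287 × 288.8 / 9.81 = 8449.1 m.
Barometric formula: P = P₀ exp(−z/H).
z/H = 2233.0/8449.1 = 0.26429; exp(−0.26429) = 0.76775.
P = 99.5 × 0.76775 = 76.391 kPa.

P ≈ 76.4 kPa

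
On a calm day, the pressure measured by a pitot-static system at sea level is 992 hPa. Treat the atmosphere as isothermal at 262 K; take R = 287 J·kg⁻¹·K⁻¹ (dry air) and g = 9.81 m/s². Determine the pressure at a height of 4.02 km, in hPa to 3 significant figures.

Scale height: H = RT/g = 287 × 262 / 9.81 = 7665.0 m.
Barometric formula: P = P₀ exp(−z/H).
z/H = 4020.0/7665.0 = 0.52446; exp(−0.52446) = 0.59187.
P = 992 × 0.59187 = 587.14 hPa.

P ≈ 587 hPa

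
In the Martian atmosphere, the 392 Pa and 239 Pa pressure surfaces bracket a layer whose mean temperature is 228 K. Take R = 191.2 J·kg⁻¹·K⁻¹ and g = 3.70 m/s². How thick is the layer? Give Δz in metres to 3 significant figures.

Δz ≈ 5830 m

Hypsometric equation: Δz = (R T̄/g) ln(P₁/P₂).
R T̄/g = 191.2 × 228 / 3.70 = 11782 m.
ln(392/239) = ln(1.6402) = 0.49482.
Δz = 11782 × 0.49482 = 5830.0 m.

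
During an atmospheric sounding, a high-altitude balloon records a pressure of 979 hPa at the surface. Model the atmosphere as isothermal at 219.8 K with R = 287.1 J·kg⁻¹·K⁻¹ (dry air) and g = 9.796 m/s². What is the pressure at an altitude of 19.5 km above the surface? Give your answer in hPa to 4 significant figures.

P ≈ 47.44 hPa

Scale height: H = RT/g = 287.1 × 219.8 / 9.796 = 6441.9 m.
Barometric formula: P = P₀ exp(−z/H).
z/H = 19500/6441.9 = 3.0271; exp(−3.0271) = 0.048456.
P = 979 × 0.048456 = 47.438 hPa.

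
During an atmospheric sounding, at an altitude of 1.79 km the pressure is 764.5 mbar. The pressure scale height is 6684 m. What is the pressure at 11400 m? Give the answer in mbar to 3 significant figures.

Between two levels, P₂ = P₁ exp(−Δz/H) with Δz = z₂ − z₁.
Δz = 11400 − 1790.0 = 9610.0 m; Δz/H = 9610.0/6684.0 = 1.4378.
P₂ = 764.5 × exp(−1.4378) = 764.5 × 0.23745 = 181.53 mbar.

P ≈ 182 mbar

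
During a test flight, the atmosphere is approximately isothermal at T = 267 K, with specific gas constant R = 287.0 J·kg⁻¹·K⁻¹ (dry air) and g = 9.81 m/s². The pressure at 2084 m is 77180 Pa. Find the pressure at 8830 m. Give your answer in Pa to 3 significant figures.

P ≈ 32500 Pa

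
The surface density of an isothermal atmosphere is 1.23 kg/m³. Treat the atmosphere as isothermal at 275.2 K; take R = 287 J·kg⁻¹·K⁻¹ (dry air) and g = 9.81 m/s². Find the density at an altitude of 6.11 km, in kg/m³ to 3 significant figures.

Scale height: H = RT/g = 287 × 275.2 / 9.81 = 8051.2 m.
In an isothermal atmosphere, density decays like pressure: ρ = ρ₀ exp(−z/H).
z/H = 6110.0/8051.2 = 0.75889; exp(−0.75889) = 0.46819.
ρ = 1.23 × 0.46819 = 0.57587 kg/m³.

ρ ≈ 0.576 kg/m³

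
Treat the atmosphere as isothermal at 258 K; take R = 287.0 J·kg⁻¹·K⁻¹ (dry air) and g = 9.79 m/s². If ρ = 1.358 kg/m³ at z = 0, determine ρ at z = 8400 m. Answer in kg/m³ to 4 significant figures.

Scale height: H = RT/g = 287.0 × 258 / 9.79 = 7563.4 m.
In an isothermal atmosphere, density decays like pressure: ρ = ρ₀ exp(−z/H).
z/H = 8400.0/7563.4 = 1.1106; exp(−1.1106) = 0.32936.
ρ = 1.358 × 0.32936 = 0.44727 kg/m³.

ρ ≈ 0.4473 kg/m³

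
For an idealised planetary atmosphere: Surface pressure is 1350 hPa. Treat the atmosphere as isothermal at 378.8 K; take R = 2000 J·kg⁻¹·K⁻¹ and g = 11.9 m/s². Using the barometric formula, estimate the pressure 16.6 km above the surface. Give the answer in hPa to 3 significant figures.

Scale height: H = RT/g = 2000 × 378.8 / 11.9 = 63664 m.
Barometric formula: P = P₀ exp(−z/H).
z/H = 16600/63664 = 0.26074; exp(−0.26074) = 0.77048.
P = 1350 × 0.77048 = 1040.1 hPa.

P ≈ 1040 hPa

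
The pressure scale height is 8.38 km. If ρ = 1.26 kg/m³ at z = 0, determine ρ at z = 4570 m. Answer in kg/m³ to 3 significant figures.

ρ ≈ 0.730 kg/m³

In an isothermal atmosphere, density decays like pressure: ρ = ρ₀ exp(−z/H).
z/H = 4570.0/8380.0 = 0.54535; exp(−0.54535) = 0.57964.
ρ = 1.26 × 0.57964 = 0.73035 kg/m³.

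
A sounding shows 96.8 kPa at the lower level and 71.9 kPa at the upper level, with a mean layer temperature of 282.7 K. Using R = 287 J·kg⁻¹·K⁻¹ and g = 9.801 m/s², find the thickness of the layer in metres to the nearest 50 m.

Δz ≈ 2450 m

Hypsometric equation: Δz = (R T̄/g) ln(P₁/P₂).
R T̄/g = 287 × 282.7 / 9.801 = 8278.2 m.
ln(96.8/71.9) = ln(1.3463) = 0.29736.
Δz = 8278.2 × 0.29736 = 2461.6 m.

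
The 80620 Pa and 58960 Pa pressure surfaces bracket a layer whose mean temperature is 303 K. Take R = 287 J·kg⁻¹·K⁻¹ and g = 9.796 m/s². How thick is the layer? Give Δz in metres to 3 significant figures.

Hypsometric equation: Δz = (R T̄/g) ln(P₁/P₂).
R T̄/g = 287 × 303 / 9.796 = 8877.2 m.
ln(80620/58960) = ln(1.3674) = 0.31291.
Δz = 8877.2 × 0.31291 = 2777.8 m.

Δz ≈ 2780 m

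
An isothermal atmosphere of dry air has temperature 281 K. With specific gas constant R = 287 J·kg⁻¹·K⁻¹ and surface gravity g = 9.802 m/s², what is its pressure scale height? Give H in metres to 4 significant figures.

H ≈ 8228 m

The scale height of an isothermal atmosphere is H = RT/g.
H = 287 × 281 / 9.802 = 80647/9.802 = 8227.6 m.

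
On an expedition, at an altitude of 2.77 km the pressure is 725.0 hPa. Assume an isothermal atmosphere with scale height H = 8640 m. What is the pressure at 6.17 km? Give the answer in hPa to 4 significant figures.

P ≈ 489.1 hPa

Between two levels, P₂ = P₁ exp(−Δz/H) with Δz = z₂ − z₁.
Δz = 6170.0 − 2770.0 = 3400.0 m; Δz/H = 3400.0/8640.0 = 0.39352.
P₂ = 725.0 × exp(−0.39352) = 725.0 × 0.67468 = 489.14 hPa.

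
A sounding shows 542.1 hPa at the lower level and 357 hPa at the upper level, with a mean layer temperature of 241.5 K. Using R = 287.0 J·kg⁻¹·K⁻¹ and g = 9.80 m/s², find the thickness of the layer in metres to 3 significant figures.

Δz ≈ 2950 m

Hypsometric equation: Δz = (R T̄/g) ln(P₁/P₂).
R T̄/g = 287.0 × 241.5 / 9.80 = 7072.5 m.
ln(542.1/357) = ln(1.5185) = 0.41772.
Δz = 7072.5 × 0.41772 = 2954.3 m.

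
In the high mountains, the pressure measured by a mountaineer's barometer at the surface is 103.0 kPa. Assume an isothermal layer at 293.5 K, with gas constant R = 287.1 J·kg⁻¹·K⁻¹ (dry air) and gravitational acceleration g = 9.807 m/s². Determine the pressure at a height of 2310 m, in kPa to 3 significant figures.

Scale height: H = RT/g = 287.1 × 293.5 / 9.807 = 8592.2 m.
Barometric formula: P = P₀ exp(−z/H).
z/H = 2310.0/8592.2 = 0.26885; exp(−0.26885) = 0.76426.
P = 103.0 × 0.76426 = 78.719 kPa.

P ≈ 78.7 kPa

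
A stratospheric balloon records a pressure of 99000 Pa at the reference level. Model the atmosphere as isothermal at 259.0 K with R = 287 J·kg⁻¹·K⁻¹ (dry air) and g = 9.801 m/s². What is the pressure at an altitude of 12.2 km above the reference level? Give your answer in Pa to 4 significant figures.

Scale height: H = RT/g = 287 × 259.0 / 9.801 = 7584.2 m.
Barometric formula: P = P₀ exp(−z/H).
z/H = 12200/7584.2 = 1.6086; exp(−1.6086) = 0.20017.
P = 99000 × 0.20017 = 19817 Pa.

P ≈ 19820 Pa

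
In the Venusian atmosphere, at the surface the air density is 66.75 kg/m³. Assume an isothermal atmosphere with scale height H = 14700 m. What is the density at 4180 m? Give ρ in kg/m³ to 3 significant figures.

In an isothermal atmosphere, density decays like pressure: ρ = ρ₀ exp(−z/H).
z/H = 4180.0/14700 = 0.28435; exp(−0.28435) = 0.75250.
ρ = 66.75 × 0.75250 = 50.229 kg/m³.

ρ ≈ 50.2 kg/m³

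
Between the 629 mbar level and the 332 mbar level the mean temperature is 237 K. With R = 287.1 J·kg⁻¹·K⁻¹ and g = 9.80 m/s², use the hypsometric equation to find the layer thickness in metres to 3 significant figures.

Δz ≈ 4440 m

Hypsometric equation: Δz = (R T̄/g) ln(P₁/P₂).
R T̄/g = 287.1 × 237 / 9.80 = 6943.1 m.
ln(629/332) = ln(1.8946) = 0.63901.
Δz = 6943.1 × 0.63901 = 4436.7 m.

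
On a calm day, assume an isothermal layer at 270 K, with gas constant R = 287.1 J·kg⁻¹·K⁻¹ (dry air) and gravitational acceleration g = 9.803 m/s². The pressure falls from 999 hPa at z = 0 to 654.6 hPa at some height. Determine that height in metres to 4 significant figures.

Scale height: H = RT/g = 287.1 × 270 / 9.803 = 7907.5 m.
Invert the barometric formula: z = H ln(P₀/P).
P₀/P = 999/654.6 = 1.5261; ln(1.5261) = 0.42272.
z = 7907.5 × 0.42272 = 3342.7 m.

z ≈ 3343 m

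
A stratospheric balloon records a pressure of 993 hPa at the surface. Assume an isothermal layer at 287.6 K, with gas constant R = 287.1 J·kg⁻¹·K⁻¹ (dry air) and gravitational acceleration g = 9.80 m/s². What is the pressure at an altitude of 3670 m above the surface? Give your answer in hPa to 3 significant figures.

P ≈ 642 hPa

Scale height: H = RT/g = 287.1 × 287.6 / 9.80 = 8425.5 m.
Barometric formula: P = P₀ exp(−z/H).
z/H = 3670.0/8425.5 = 0.43558; exp(−0.43558) = 0.64689.
P = 993 × 0.64689 = 642.36 hPa.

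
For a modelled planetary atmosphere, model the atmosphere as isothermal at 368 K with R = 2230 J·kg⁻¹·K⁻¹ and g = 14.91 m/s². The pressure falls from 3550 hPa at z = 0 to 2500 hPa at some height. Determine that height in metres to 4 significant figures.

z ≈ 19300 m

Scale height: H = RT/g = 2230 × 368 / 14.91 = 55040 m.
Invert the barometric formula: z = H ln(P₀/P).
P₀/P = 3550/2500 = 1.4200; ln(1.4200) = 0.35066.
z = 55040 × 0.35066 = 19300 m.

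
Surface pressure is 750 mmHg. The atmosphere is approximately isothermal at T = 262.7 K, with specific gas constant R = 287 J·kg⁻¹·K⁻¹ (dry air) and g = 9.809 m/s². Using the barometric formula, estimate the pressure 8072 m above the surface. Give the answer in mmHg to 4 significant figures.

P ≈ 262.4 mmHg

Scale height: H = RT/g = 287 × 262.7 / 9.809 = 7686.3 m.
Barometric formula: P = P₀ exp(−z/H).
z/H = 8072.0/7686.3 = 1.0502; exp(−1.0502) = 0.34987.
P = 750 × 0.34987 = 262.40 mmHg.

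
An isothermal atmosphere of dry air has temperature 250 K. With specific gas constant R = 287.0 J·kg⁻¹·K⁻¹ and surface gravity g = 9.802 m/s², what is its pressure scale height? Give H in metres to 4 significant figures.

H ≈ 7320 m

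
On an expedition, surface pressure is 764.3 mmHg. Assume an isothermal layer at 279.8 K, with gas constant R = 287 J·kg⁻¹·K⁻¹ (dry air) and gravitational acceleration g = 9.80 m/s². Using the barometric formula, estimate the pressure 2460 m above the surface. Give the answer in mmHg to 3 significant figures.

P ≈ 566 mmHg

Scale height: H = RT/g = 287 × 279.8 / 9.80 = 8194.1 m.
Barometric formula: P = P₀ exp(−z/H).
z/H = 2460.0/8194.1 = 0.30022; exp(−0.30022) = 0.74066.
P = 764.3 × 0.74066 = 566.09 mmHg.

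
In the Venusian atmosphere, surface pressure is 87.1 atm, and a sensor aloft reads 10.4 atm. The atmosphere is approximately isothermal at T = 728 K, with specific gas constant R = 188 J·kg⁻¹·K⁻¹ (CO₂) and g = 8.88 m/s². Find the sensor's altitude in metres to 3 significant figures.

z ≈ 32800 m

Scale height: H = RT/g = 188 × 728 / 8.88 = 15413 m.
Invert the barometric formula: z = H ln(P₀/P).
P₀/P = 87.1/10.4 = 8.3750; ln(8.3750) = 2.1253.
z = 15413 × 2.1253 = 32757 m.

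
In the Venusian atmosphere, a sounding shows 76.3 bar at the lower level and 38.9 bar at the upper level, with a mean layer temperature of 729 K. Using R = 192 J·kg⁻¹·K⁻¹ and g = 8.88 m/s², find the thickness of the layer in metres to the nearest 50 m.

Δz ≈ 10600 m

Hypsometric equation: Δz = (R T̄/g) ln(P₁/P₂).
R T̄/g = 192 × 729 / 8.88 = 15762 m.
ln(76.3/38.9) = ln(1.9614) = 0.67366.
Δz = 15762 × 0.67366 = 10618 m.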